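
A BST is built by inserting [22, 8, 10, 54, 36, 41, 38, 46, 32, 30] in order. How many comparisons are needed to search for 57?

Search path for 57: 22 -> 54
Found: False
Comparisons: 2


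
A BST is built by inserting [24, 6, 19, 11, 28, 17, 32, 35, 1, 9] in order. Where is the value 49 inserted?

Starting tree (level order): [24, 6, 28, 1, 19, None, 32, None, None, 11, None, None, 35, 9, 17]
Insertion path: 24 -> 28 -> 32 -> 35
Result: insert 49 as right child of 35
Final tree (level order): [24, 6, 28, 1, 19, None, 32, None, None, 11, None, None, 35, 9, 17, None, 49]


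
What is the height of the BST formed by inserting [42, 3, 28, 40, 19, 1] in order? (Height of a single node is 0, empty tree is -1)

Insertion order: [42, 3, 28, 40, 19, 1]
Tree (level-order array): [42, 3, None, 1, 28, None, None, 19, 40]
Compute height bottom-up (empty subtree = -1):
  height(1) = 1 + max(-1, -1) = 0
  height(19) = 1 + max(-1, -1) = 0
  height(40) = 1 + max(-1, -1) = 0
  height(28) = 1 + max(0, 0) = 1
  height(3) = 1 + max(0, 1) = 2
  height(42) = 1 + max(2, -1) = 3
Height = 3


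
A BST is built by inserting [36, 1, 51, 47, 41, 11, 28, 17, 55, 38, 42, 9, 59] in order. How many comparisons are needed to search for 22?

Search path for 22: 36 -> 1 -> 11 -> 28 -> 17
Found: False
Comparisons: 5


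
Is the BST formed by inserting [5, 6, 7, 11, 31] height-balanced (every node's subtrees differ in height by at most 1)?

Tree (level-order array): [5, None, 6, None, 7, None, 11, None, 31]
Definition: a tree is height-balanced if, at every node, |h(left) - h(right)| <= 1 (empty subtree has height -1).
Bottom-up per-node check:
  node 31: h_left=-1, h_right=-1, diff=0 [OK], height=0
  node 11: h_left=-1, h_right=0, diff=1 [OK], height=1
  node 7: h_left=-1, h_right=1, diff=2 [FAIL (|-1-1|=2 > 1)], height=2
  node 6: h_left=-1, h_right=2, diff=3 [FAIL (|-1-2|=3 > 1)], height=3
  node 5: h_left=-1, h_right=3, diff=4 [FAIL (|-1-3|=4 > 1)], height=4
Node 7 violates the condition: |-1 - 1| = 2 > 1.
Result: Not balanced


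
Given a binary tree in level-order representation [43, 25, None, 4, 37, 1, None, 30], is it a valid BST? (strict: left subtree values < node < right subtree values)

Level-order array: [43, 25, None, 4, 37, 1, None, 30]
Validate using subtree bounds (lo, hi): at each node, require lo < value < hi,
then recurse left with hi=value and right with lo=value.
Preorder trace (stopping at first violation):
  at node 43 with bounds (-inf, +inf): OK
  at node 25 with bounds (-inf, 43): OK
  at node 4 with bounds (-inf, 25): OK
  at node 1 with bounds (-inf, 4): OK
  at node 37 with bounds (25, 43): OK
  at node 30 with bounds (25, 37): OK
No violation found at any node.
Result: Valid BST


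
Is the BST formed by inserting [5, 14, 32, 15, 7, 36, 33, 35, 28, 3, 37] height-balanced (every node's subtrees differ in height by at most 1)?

Tree (level-order array): [5, 3, 14, None, None, 7, 32, None, None, 15, 36, None, 28, 33, 37, None, None, None, 35]
Definition: a tree is height-balanced if, at every node, |h(left) - h(right)| <= 1 (empty subtree has height -1).
Bottom-up per-node check:
  node 3: h_left=-1, h_right=-1, diff=0 [OK], height=0
  node 7: h_left=-1, h_right=-1, diff=0 [OK], height=0
  node 28: h_left=-1, h_right=-1, diff=0 [OK], height=0
  node 15: h_left=-1, h_right=0, diff=1 [OK], height=1
  node 35: h_left=-1, h_right=-1, diff=0 [OK], height=0
  node 33: h_left=-1, h_right=0, diff=1 [OK], height=1
  node 37: h_left=-1, h_right=-1, diff=0 [OK], height=0
  node 36: h_left=1, h_right=0, diff=1 [OK], height=2
  node 32: h_left=1, h_right=2, diff=1 [OK], height=3
  node 14: h_left=0, h_right=3, diff=3 [FAIL (|0-3|=3 > 1)], height=4
  node 5: h_left=0, h_right=4, diff=4 [FAIL (|0-4|=4 > 1)], height=5
Node 14 violates the condition: |0 - 3| = 3 > 1.
Result: Not balanced


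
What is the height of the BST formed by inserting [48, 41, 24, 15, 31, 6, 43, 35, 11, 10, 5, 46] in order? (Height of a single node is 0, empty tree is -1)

Insertion order: [48, 41, 24, 15, 31, 6, 43, 35, 11, 10, 5, 46]
Tree (level-order array): [48, 41, None, 24, 43, 15, 31, None, 46, 6, None, None, 35, None, None, 5, 11, None, None, None, None, 10]
Compute height bottom-up (empty subtree = -1):
  height(5) = 1 + max(-1, -1) = 0
  height(10) = 1 + max(-1, -1) = 0
  height(11) = 1 + max(0, -1) = 1
  height(6) = 1 + max(0, 1) = 2
  height(15) = 1 + max(2, -1) = 3
  height(35) = 1 + max(-1, -1) = 0
  height(31) = 1 + max(-1, 0) = 1
  height(24) = 1 + max(3, 1) = 4
  height(46) = 1 + max(-1, -1) = 0
  height(43) = 1 + max(-1, 0) = 1
  height(41) = 1 + max(4, 1) = 5
  height(48) = 1 + max(5, -1) = 6
Height = 6


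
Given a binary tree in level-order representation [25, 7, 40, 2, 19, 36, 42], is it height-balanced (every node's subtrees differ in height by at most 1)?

Tree (level-order array): [25, 7, 40, 2, 19, 36, 42]
Definition: a tree is height-balanced if, at every node, |h(left) - h(right)| <= 1 (empty subtree has height -1).
Bottom-up per-node check:
  node 2: h_left=-1, h_right=-1, diff=0 [OK], height=0
  node 19: h_left=-1, h_right=-1, diff=0 [OK], height=0
  node 7: h_left=0, h_right=0, diff=0 [OK], height=1
  node 36: h_left=-1, h_right=-1, diff=0 [OK], height=0
  node 42: h_left=-1, h_right=-1, diff=0 [OK], height=0
  node 40: h_left=0, h_right=0, diff=0 [OK], height=1
  node 25: h_left=1, h_right=1, diff=0 [OK], height=2
All nodes satisfy the balance condition.
Result: Balanced


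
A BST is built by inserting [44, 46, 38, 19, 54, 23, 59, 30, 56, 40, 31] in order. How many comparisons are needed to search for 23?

Search path for 23: 44 -> 38 -> 19 -> 23
Found: True
Comparisons: 4


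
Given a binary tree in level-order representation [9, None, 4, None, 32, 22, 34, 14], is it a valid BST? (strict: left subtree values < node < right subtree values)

Level-order array: [9, None, 4, None, 32, 22, 34, 14]
Validate using subtree bounds (lo, hi): at each node, require lo < value < hi,
then recurse left with hi=value and right with lo=value.
Preorder trace (stopping at first violation):
  at node 9 with bounds (-inf, +inf): OK
  at node 4 with bounds (9, +inf): VIOLATION
Node 4 violates its bound: not (9 < 4 < +inf).
Result: Not a valid BST


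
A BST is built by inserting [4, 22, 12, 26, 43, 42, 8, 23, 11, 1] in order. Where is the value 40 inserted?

Starting tree (level order): [4, 1, 22, None, None, 12, 26, 8, None, 23, 43, None, 11, None, None, 42]
Insertion path: 4 -> 22 -> 26 -> 43 -> 42
Result: insert 40 as left child of 42
Final tree (level order): [4, 1, 22, None, None, 12, 26, 8, None, 23, 43, None, 11, None, None, 42, None, None, None, 40]


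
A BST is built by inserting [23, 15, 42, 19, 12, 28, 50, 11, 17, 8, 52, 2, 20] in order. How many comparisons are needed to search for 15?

Search path for 15: 23 -> 15
Found: True
Comparisons: 2


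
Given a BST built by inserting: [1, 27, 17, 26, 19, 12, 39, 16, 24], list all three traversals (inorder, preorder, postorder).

Tree insertion order: [1, 27, 17, 26, 19, 12, 39, 16, 24]
Tree (level-order array): [1, None, 27, 17, 39, 12, 26, None, None, None, 16, 19, None, None, None, None, 24]
Inorder (L, root, R): [1, 12, 16, 17, 19, 24, 26, 27, 39]
Preorder (root, L, R): [1, 27, 17, 12, 16, 26, 19, 24, 39]
Postorder (L, R, root): [16, 12, 24, 19, 26, 17, 39, 27, 1]


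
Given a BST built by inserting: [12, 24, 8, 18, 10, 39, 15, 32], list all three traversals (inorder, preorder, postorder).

Tree insertion order: [12, 24, 8, 18, 10, 39, 15, 32]
Tree (level-order array): [12, 8, 24, None, 10, 18, 39, None, None, 15, None, 32]
Inorder (L, root, R): [8, 10, 12, 15, 18, 24, 32, 39]
Preorder (root, L, R): [12, 8, 10, 24, 18, 15, 39, 32]
Postorder (L, R, root): [10, 8, 15, 18, 32, 39, 24, 12]


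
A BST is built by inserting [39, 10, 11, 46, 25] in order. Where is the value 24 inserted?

Starting tree (level order): [39, 10, 46, None, 11, None, None, None, 25]
Insertion path: 39 -> 10 -> 11 -> 25
Result: insert 24 as left child of 25
Final tree (level order): [39, 10, 46, None, 11, None, None, None, 25, 24]


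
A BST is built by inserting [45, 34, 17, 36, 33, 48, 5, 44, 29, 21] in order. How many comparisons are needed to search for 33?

Search path for 33: 45 -> 34 -> 17 -> 33
Found: True
Comparisons: 4


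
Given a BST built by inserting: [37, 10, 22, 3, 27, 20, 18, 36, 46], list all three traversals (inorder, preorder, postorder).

Tree insertion order: [37, 10, 22, 3, 27, 20, 18, 36, 46]
Tree (level-order array): [37, 10, 46, 3, 22, None, None, None, None, 20, 27, 18, None, None, 36]
Inorder (L, root, R): [3, 10, 18, 20, 22, 27, 36, 37, 46]
Preorder (root, L, R): [37, 10, 3, 22, 20, 18, 27, 36, 46]
Postorder (L, R, root): [3, 18, 20, 36, 27, 22, 10, 46, 37]


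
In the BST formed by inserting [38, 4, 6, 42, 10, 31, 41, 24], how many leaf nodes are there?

Tree built from: [38, 4, 6, 42, 10, 31, 41, 24]
Tree (level-order array): [38, 4, 42, None, 6, 41, None, None, 10, None, None, None, 31, 24]
Rule: A leaf has 0 children.
Per-node child counts:
  node 38: 2 child(ren)
  node 4: 1 child(ren)
  node 6: 1 child(ren)
  node 10: 1 child(ren)
  node 31: 1 child(ren)
  node 24: 0 child(ren)
  node 42: 1 child(ren)
  node 41: 0 child(ren)
Matching nodes: [24, 41]
Count of leaf nodes: 2


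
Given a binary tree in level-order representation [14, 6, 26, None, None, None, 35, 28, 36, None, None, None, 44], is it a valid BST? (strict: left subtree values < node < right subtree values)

Level-order array: [14, 6, 26, None, None, None, 35, 28, 36, None, None, None, 44]
Validate using subtree bounds (lo, hi): at each node, require lo < value < hi,
then recurse left with hi=value and right with lo=value.
Preorder trace (stopping at first violation):
  at node 14 with bounds (-inf, +inf): OK
  at node 6 with bounds (-inf, 14): OK
  at node 26 with bounds (14, +inf): OK
  at node 35 with bounds (26, +inf): OK
  at node 28 with bounds (26, 35): OK
  at node 36 with bounds (35, +inf): OK
  at node 44 with bounds (36, +inf): OK
No violation found at any node.
Result: Valid BST


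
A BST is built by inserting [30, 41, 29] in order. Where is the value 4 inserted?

Starting tree (level order): [30, 29, 41]
Insertion path: 30 -> 29
Result: insert 4 as left child of 29
Final tree (level order): [30, 29, 41, 4]


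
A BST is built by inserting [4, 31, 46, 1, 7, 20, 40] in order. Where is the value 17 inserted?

Starting tree (level order): [4, 1, 31, None, None, 7, 46, None, 20, 40]
Insertion path: 4 -> 31 -> 7 -> 20
Result: insert 17 as left child of 20
Final tree (level order): [4, 1, 31, None, None, 7, 46, None, 20, 40, None, 17]


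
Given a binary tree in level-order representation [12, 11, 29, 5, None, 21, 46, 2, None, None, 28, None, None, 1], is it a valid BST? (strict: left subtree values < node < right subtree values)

Level-order array: [12, 11, 29, 5, None, 21, 46, 2, None, None, 28, None, None, 1]
Validate using subtree bounds (lo, hi): at each node, require lo < value < hi,
then recurse left with hi=value and right with lo=value.
Preorder trace (stopping at first violation):
  at node 12 with bounds (-inf, +inf): OK
  at node 11 with bounds (-inf, 12): OK
  at node 5 with bounds (-inf, 11): OK
  at node 2 with bounds (-inf, 5): OK
  at node 1 with bounds (-inf, 2): OK
  at node 29 with bounds (12, +inf): OK
  at node 21 with bounds (12, 29): OK
  at node 28 with bounds (21, 29): OK
  at node 46 with bounds (29, +inf): OK
No violation found at any node.
Result: Valid BST


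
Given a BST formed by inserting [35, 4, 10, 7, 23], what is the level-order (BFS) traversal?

Tree insertion order: [35, 4, 10, 7, 23]
Tree (level-order array): [35, 4, None, None, 10, 7, 23]
BFS from the root, enqueuing left then right child of each popped node:
  queue [35] -> pop 35, enqueue [4], visited so far: [35]
  queue [4] -> pop 4, enqueue [10], visited so far: [35, 4]
  queue [10] -> pop 10, enqueue [7, 23], visited so far: [35, 4, 10]
  queue [7, 23] -> pop 7, enqueue [none], visited so far: [35, 4, 10, 7]
  queue [23] -> pop 23, enqueue [none], visited so far: [35, 4, 10, 7, 23]
Result: [35, 4, 10, 7, 23]


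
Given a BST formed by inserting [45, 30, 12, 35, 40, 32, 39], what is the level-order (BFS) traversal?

Tree insertion order: [45, 30, 12, 35, 40, 32, 39]
Tree (level-order array): [45, 30, None, 12, 35, None, None, 32, 40, None, None, 39]
BFS from the root, enqueuing left then right child of each popped node:
  queue [45] -> pop 45, enqueue [30], visited so far: [45]
  queue [30] -> pop 30, enqueue [12, 35], visited so far: [45, 30]
  queue [12, 35] -> pop 12, enqueue [none], visited so far: [45, 30, 12]
  queue [35] -> pop 35, enqueue [32, 40], visited so far: [45, 30, 12, 35]
  queue [32, 40] -> pop 32, enqueue [none], visited so far: [45, 30, 12, 35, 32]
  queue [40] -> pop 40, enqueue [39], visited so far: [45, 30, 12, 35, 32, 40]
  queue [39] -> pop 39, enqueue [none], visited so far: [45, 30, 12, 35, 32, 40, 39]
Result: [45, 30, 12, 35, 32, 40, 39]


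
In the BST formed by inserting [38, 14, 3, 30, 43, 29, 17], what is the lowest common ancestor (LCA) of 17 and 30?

Tree insertion order: [38, 14, 3, 30, 43, 29, 17]
Tree (level-order array): [38, 14, 43, 3, 30, None, None, None, None, 29, None, 17]
In a BST, the LCA of p=17, q=30 is the first node v on the
root-to-leaf path with p <= v <= q (go left if both < v, right if both > v).
Walk from root:
  at 38: both 17 and 30 < 38, go left
  at 14: both 17 and 30 > 14, go right
  at 30: 17 <= 30 <= 30, this is the LCA
LCA = 30


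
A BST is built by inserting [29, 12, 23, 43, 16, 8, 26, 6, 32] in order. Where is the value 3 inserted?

Starting tree (level order): [29, 12, 43, 8, 23, 32, None, 6, None, 16, 26]
Insertion path: 29 -> 12 -> 8 -> 6
Result: insert 3 as left child of 6
Final tree (level order): [29, 12, 43, 8, 23, 32, None, 6, None, 16, 26, None, None, 3]


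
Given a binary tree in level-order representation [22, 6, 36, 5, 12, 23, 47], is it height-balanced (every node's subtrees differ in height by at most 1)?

Tree (level-order array): [22, 6, 36, 5, 12, 23, 47]
Definition: a tree is height-balanced if, at every node, |h(left) - h(right)| <= 1 (empty subtree has height -1).
Bottom-up per-node check:
  node 5: h_left=-1, h_right=-1, diff=0 [OK], height=0
  node 12: h_left=-1, h_right=-1, diff=0 [OK], height=0
  node 6: h_left=0, h_right=0, diff=0 [OK], height=1
  node 23: h_left=-1, h_right=-1, diff=0 [OK], height=0
  node 47: h_left=-1, h_right=-1, diff=0 [OK], height=0
  node 36: h_left=0, h_right=0, diff=0 [OK], height=1
  node 22: h_left=1, h_right=1, diff=0 [OK], height=2
All nodes satisfy the balance condition.
Result: Balanced


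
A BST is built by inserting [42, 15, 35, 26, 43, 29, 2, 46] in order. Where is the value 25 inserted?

Starting tree (level order): [42, 15, 43, 2, 35, None, 46, None, None, 26, None, None, None, None, 29]
Insertion path: 42 -> 15 -> 35 -> 26
Result: insert 25 as left child of 26
Final tree (level order): [42, 15, 43, 2, 35, None, 46, None, None, 26, None, None, None, 25, 29]


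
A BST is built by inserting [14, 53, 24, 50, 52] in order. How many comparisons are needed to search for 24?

Search path for 24: 14 -> 53 -> 24
Found: True
Comparisons: 3


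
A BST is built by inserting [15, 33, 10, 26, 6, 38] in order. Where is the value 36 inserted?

Starting tree (level order): [15, 10, 33, 6, None, 26, 38]
Insertion path: 15 -> 33 -> 38
Result: insert 36 as left child of 38
Final tree (level order): [15, 10, 33, 6, None, 26, 38, None, None, None, None, 36]


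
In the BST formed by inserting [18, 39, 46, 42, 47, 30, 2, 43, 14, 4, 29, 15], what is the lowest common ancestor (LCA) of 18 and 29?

Tree insertion order: [18, 39, 46, 42, 47, 30, 2, 43, 14, 4, 29, 15]
Tree (level-order array): [18, 2, 39, None, 14, 30, 46, 4, 15, 29, None, 42, 47, None, None, None, None, None, None, None, 43]
In a BST, the LCA of p=18, q=29 is the first node v on the
root-to-leaf path with p <= v <= q (go left if both < v, right if both > v).
Walk from root:
  at 18: 18 <= 18 <= 29, this is the LCA
LCA = 18


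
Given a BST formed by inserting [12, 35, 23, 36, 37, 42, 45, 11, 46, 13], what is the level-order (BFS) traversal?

Tree insertion order: [12, 35, 23, 36, 37, 42, 45, 11, 46, 13]
Tree (level-order array): [12, 11, 35, None, None, 23, 36, 13, None, None, 37, None, None, None, 42, None, 45, None, 46]
BFS from the root, enqueuing left then right child of each popped node:
  queue [12] -> pop 12, enqueue [11, 35], visited so far: [12]
  queue [11, 35] -> pop 11, enqueue [none], visited so far: [12, 11]
  queue [35] -> pop 35, enqueue [23, 36], visited so far: [12, 11, 35]
  queue [23, 36] -> pop 23, enqueue [13], visited so far: [12, 11, 35, 23]
  queue [36, 13] -> pop 36, enqueue [37], visited so far: [12, 11, 35, 23, 36]
  queue [13, 37] -> pop 13, enqueue [none], visited so far: [12, 11, 35, 23, 36, 13]
  queue [37] -> pop 37, enqueue [42], visited so far: [12, 11, 35, 23, 36, 13, 37]
  queue [42] -> pop 42, enqueue [45], visited so far: [12, 11, 35, 23, 36, 13, 37, 42]
  queue [45] -> pop 45, enqueue [46], visited so far: [12, 11, 35, 23, 36, 13, 37, 42, 45]
  queue [46] -> pop 46, enqueue [none], visited so far: [12, 11, 35, 23, 36, 13, 37, 42, 45, 46]
Result: [12, 11, 35, 23, 36, 13, 37, 42, 45, 46]


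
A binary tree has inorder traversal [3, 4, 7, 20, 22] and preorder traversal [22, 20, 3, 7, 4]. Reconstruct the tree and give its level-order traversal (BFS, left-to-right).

Inorder:  [3, 4, 7, 20, 22]
Preorder: [22, 20, 3, 7, 4]
Algorithm: preorder visits root first, so consume preorder in order;
for each root, split the current inorder slice at that value into
left-subtree inorder and right-subtree inorder, then recurse.
Recursive splits:
  root=22; inorder splits into left=[3, 4, 7, 20], right=[]
  root=20; inorder splits into left=[3, 4, 7], right=[]
  root=3; inorder splits into left=[], right=[4, 7]
  root=7; inorder splits into left=[4], right=[]
  root=4; inorder splits into left=[], right=[]
Reconstructed level-order: [22, 20, 3, 7, 4]


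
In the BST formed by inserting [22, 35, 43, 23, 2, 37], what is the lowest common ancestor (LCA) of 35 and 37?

Tree insertion order: [22, 35, 43, 23, 2, 37]
Tree (level-order array): [22, 2, 35, None, None, 23, 43, None, None, 37]
In a BST, the LCA of p=35, q=37 is the first node v on the
root-to-leaf path with p <= v <= q (go left if both < v, right if both > v).
Walk from root:
  at 22: both 35 and 37 > 22, go right
  at 35: 35 <= 35 <= 37, this is the LCA
LCA = 35


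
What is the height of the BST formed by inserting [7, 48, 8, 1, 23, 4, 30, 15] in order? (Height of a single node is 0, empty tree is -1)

Insertion order: [7, 48, 8, 1, 23, 4, 30, 15]
Tree (level-order array): [7, 1, 48, None, 4, 8, None, None, None, None, 23, 15, 30]
Compute height bottom-up (empty subtree = -1):
  height(4) = 1 + max(-1, -1) = 0
  height(1) = 1 + max(-1, 0) = 1
  height(15) = 1 + max(-1, -1) = 0
  height(30) = 1 + max(-1, -1) = 0
  height(23) = 1 + max(0, 0) = 1
  height(8) = 1 + max(-1, 1) = 2
  height(48) = 1 + max(2, -1) = 3
  height(7) = 1 + max(1, 3) = 4
Height = 4


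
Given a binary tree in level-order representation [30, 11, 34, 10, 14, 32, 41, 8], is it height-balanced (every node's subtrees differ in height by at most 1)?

Tree (level-order array): [30, 11, 34, 10, 14, 32, 41, 8]
Definition: a tree is height-balanced if, at every node, |h(left) - h(right)| <= 1 (empty subtree has height -1).
Bottom-up per-node check:
  node 8: h_left=-1, h_right=-1, diff=0 [OK], height=0
  node 10: h_left=0, h_right=-1, diff=1 [OK], height=1
  node 14: h_left=-1, h_right=-1, diff=0 [OK], height=0
  node 11: h_left=1, h_right=0, diff=1 [OK], height=2
  node 32: h_left=-1, h_right=-1, diff=0 [OK], height=0
  node 41: h_left=-1, h_right=-1, diff=0 [OK], height=0
  node 34: h_left=0, h_right=0, diff=0 [OK], height=1
  node 30: h_left=2, h_right=1, diff=1 [OK], height=3
All nodes satisfy the balance condition.
Result: Balanced


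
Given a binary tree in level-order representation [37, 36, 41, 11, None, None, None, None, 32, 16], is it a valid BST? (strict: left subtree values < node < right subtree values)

Level-order array: [37, 36, 41, 11, None, None, None, None, 32, 16]
Validate using subtree bounds (lo, hi): at each node, require lo < value < hi,
then recurse left with hi=value and right with lo=value.
Preorder trace (stopping at first violation):
  at node 37 with bounds (-inf, +inf): OK
  at node 36 with bounds (-inf, 37): OK
  at node 11 with bounds (-inf, 36): OK
  at node 32 with bounds (11, 36): OK
  at node 16 with bounds (11, 32): OK
  at node 41 with bounds (37, +inf): OK
No violation found at any node.
Result: Valid BST


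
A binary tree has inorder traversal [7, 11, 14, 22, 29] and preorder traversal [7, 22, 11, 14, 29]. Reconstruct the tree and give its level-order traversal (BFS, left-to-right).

Inorder:  [7, 11, 14, 22, 29]
Preorder: [7, 22, 11, 14, 29]
Algorithm: preorder visits root first, so consume preorder in order;
for each root, split the current inorder slice at that value into
left-subtree inorder and right-subtree inorder, then recurse.
Recursive splits:
  root=7; inorder splits into left=[], right=[11, 14, 22, 29]
  root=22; inorder splits into left=[11, 14], right=[29]
  root=11; inorder splits into left=[], right=[14]
  root=14; inorder splits into left=[], right=[]
  root=29; inorder splits into left=[], right=[]
Reconstructed level-order: [7, 22, 11, 29, 14]


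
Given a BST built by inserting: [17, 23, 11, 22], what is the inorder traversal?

Tree insertion order: [17, 23, 11, 22]
Tree (level-order array): [17, 11, 23, None, None, 22]
Inorder traversal: [11, 17, 22, 23]


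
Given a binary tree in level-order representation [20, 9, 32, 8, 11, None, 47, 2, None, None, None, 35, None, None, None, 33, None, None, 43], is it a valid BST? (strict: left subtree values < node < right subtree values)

Level-order array: [20, 9, 32, 8, 11, None, 47, 2, None, None, None, 35, None, None, None, 33, None, None, 43]
Validate using subtree bounds (lo, hi): at each node, require lo < value < hi,
then recurse left with hi=value and right with lo=value.
Preorder trace (stopping at first violation):
  at node 20 with bounds (-inf, +inf): OK
  at node 9 with bounds (-inf, 20): OK
  at node 8 with bounds (-inf, 9): OK
  at node 2 with bounds (-inf, 8): OK
  at node 11 with bounds (9, 20): OK
  at node 32 with bounds (20, +inf): OK
  at node 47 with bounds (32, +inf): OK
  at node 35 with bounds (32, 47): OK
  at node 33 with bounds (32, 35): OK
  at node 43 with bounds (33, 35): VIOLATION
Node 43 violates its bound: not (33 < 43 < 35).
Result: Not a valid BST


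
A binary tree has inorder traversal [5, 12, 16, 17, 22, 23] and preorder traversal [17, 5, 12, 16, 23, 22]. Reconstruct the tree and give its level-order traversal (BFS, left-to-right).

Inorder:  [5, 12, 16, 17, 22, 23]
Preorder: [17, 5, 12, 16, 23, 22]
Algorithm: preorder visits root first, so consume preorder in order;
for each root, split the current inorder slice at that value into
left-subtree inorder and right-subtree inorder, then recurse.
Recursive splits:
  root=17; inorder splits into left=[5, 12, 16], right=[22, 23]
  root=5; inorder splits into left=[], right=[12, 16]
  root=12; inorder splits into left=[], right=[16]
  root=16; inorder splits into left=[], right=[]
  root=23; inorder splits into left=[22], right=[]
  root=22; inorder splits into left=[], right=[]
Reconstructed level-order: [17, 5, 23, 12, 22, 16]


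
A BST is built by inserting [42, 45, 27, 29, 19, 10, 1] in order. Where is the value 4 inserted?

Starting tree (level order): [42, 27, 45, 19, 29, None, None, 10, None, None, None, 1]
Insertion path: 42 -> 27 -> 19 -> 10 -> 1
Result: insert 4 as right child of 1
Final tree (level order): [42, 27, 45, 19, 29, None, None, 10, None, None, None, 1, None, None, 4]


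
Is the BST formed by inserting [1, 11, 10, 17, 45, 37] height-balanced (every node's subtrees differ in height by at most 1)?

Tree (level-order array): [1, None, 11, 10, 17, None, None, None, 45, 37]
Definition: a tree is height-balanced if, at every node, |h(left) - h(right)| <= 1 (empty subtree has height -1).
Bottom-up per-node check:
  node 10: h_left=-1, h_right=-1, diff=0 [OK], height=0
  node 37: h_left=-1, h_right=-1, diff=0 [OK], height=0
  node 45: h_left=0, h_right=-1, diff=1 [OK], height=1
  node 17: h_left=-1, h_right=1, diff=2 [FAIL (|-1-1|=2 > 1)], height=2
  node 11: h_left=0, h_right=2, diff=2 [FAIL (|0-2|=2 > 1)], height=3
  node 1: h_left=-1, h_right=3, diff=4 [FAIL (|-1-3|=4 > 1)], height=4
Node 17 violates the condition: |-1 - 1| = 2 > 1.
Result: Not balanced


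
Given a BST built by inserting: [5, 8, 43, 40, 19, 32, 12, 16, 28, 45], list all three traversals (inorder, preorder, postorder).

Tree insertion order: [5, 8, 43, 40, 19, 32, 12, 16, 28, 45]
Tree (level-order array): [5, None, 8, None, 43, 40, 45, 19, None, None, None, 12, 32, None, 16, 28]
Inorder (L, root, R): [5, 8, 12, 16, 19, 28, 32, 40, 43, 45]
Preorder (root, L, R): [5, 8, 43, 40, 19, 12, 16, 32, 28, 45]
Postorder (L, R, root): [16, 12, 28, 32, 19, 40, 45, 43, 8, 5]


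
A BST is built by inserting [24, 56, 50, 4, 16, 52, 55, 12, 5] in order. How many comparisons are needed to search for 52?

Search path for 52: 24 -> 56 -> 50 -> 52
Found: True
Comparisons: 4


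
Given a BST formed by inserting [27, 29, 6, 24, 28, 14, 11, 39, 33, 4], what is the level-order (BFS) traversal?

Tree insertion order: [27, 29, 6, 24, 28, 14, 11, 39, 33, 4]
Tree (level-order array): [27, 6, 29, 4, 24, 28, 39, None, None, 14, None, None, None, 33, None, 11]
BFS from the root, enqueuing left then right child of each popped node:
  queue [27] -> pop 27, enqueue [6, 29], visited so far: [27]
  queue [6, 29] -> pop 6, enqueue [4, 24], visited so far: [27, 6]
  queue [29, 4, 24] -> pop 29, enqueue [28, 39], visited so far: [27, 6, 29]
  queue [4, 24, 28, 39] -> pop 4, enqueue [none], visited so far: [27, 6, 29, 4]
  queue [24, 28, 39] -> pop 24, enqueue [14], visited so far: [27, 6, 29, 4, 24]
  queue [28, 39, 14] -> pop 28, enqueue [none], visited so far: [27, 6, 29, 4, 24, 28]
  queue [39, 14] -> pop 39, enqueue [33], visited so far: [27, 6, 29, 4, 24, 28, 39]
  queue [14, 33] -> pop 14, enqueue [11], visited so far: [27, 6, 29, 4, 24, 28, 39, 14]
  queue [33, 11] -> pop 33, enqueue [none], visited so far: [27, 6, 29, 4, 24, 28, 39, 14, 33]
  queue [11] -> pop 11, enqueue [none], visited so far: [27, 6, 29, 4, 24, 28, 39, 14, 33, 11]
Result: [27, 6, 29, 4, 24, 28, 39, 14, 33, 11]


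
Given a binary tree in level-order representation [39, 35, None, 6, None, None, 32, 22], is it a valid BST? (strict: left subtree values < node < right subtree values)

Level-order array: [39, 35, None, 6, None, None, 32, 22]
Validate using subtree bounds (lo, hi): at each node, require lo < value < hi,
then recurse left with hi=value and right with lo=value.
Preorder trace (stopping at first violation):
  at node 39 with bounds (-inf, +inf): OK
  at node 35 with bounds (-inf, 39): OK
  at node 6 with bounds (-inf, 35): OK
  at node 32 with bounds (6, 35): OK
  at node 22 with bounds (6, 32): OK
No violation found at any node.
Result: Valid BST


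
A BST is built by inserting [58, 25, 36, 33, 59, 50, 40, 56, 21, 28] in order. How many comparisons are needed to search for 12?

Search path for 12: 58 -> 25 -> 21
Found: False
Comparisons: 3


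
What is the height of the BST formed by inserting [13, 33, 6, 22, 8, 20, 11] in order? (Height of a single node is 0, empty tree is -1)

Insertion order: [13, 33, 6, 22, 8, 20, 11]
Tree (level-order array): [13, 6, 33, None, 8, 22, None, None, 11, 20]
Compute height bottom-up (empty subtree = -1):
  height(11) = 1 + max(-1, -1) = 0
  height(8) = 1 + max(-1, 0) = 1
  height(6) = 1 + max(-1, 1) = 2
  height(20) = 1 + max(-1, -1) = 0
  height(22) = 1 + max(0, -1) = 1
  height(33) = 1 + max(1, -1) = 2
  height(13) = 1 + max(2, 2) = 3
Height = 3


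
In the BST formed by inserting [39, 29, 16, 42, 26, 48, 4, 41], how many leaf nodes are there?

Tree built from: [39, 29, 16, 42, 26, 48, 4, 41]
Tree (level-order array): [39, 29, 42, 16, None, 41, 48, 4, 26]
Rule: A leaf has 0 children.
Per-node child counts:
  node 39: 2 child(ren)
  node 29: 1 child(ren)
  node 16: 2 child(ren)
  node 4: 0 child(ren)
  node 26: 0 child(ren)
  node 42: 2 child(ren)
  node 41: 0 child(ren)
  node 48: 0 child(ren)
Matching nodes: [4, 26, 41, 48]
Count of leaf nodes: 4


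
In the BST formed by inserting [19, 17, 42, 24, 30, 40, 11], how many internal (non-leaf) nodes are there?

Tree built from: [19, 17, 42, 24, 30, 40, 11]
Tree (level-order array): [19, 17, 42, 11, None, 24, None, None, None, None, 30, None, 40]
Rule: An internal node has at least one child.
Per-node child counts:
  node 19: 2 child(ren)
  node 17: 1 child(ren)
  node 11: 0 child(ren)
  node 42: 1 child(ren)
  node 24: 1 child(ren)
  node 30: 1 child(ren)
  node 40: 0 child(ren)
Matching nodes: [19, 17, 42, 24, 30]
Count of internal (non-leaf) nodes: 5


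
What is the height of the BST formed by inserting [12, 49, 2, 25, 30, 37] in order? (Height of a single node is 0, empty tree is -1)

Insertion order: [12, 49, 2, 25, 30, 37]
Tree (level-order array): [12, 2, 49, None, None, 25, None, None, 30, None, 37]
Compute height bottom-up (empty subtree = -1):
  height(2) = 1 + max(-1, -1) = 0
  height(37) = 1 + max(-1, -1) = 0
  height(30) = 1 + max(-1, 0) = 1
  height(25) = 1 + max(-1, 1) = 2
  height(49) = 1 + max(2, -1) = 3
  height(12) = 1 + max(0, 3) = 4
Height = 4


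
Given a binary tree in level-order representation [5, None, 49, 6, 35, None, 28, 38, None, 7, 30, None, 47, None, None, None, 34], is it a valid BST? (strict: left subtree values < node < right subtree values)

Level-order array: [5, None, 49, 6, 35, None, 28, 38, None, 7, 30, None, 47, None, None, None, 34]
Validate using subtree bounds (lo, hi): at each node, require lo < value < hi,
then recurse left with hi=value and right with lo=value.
Preorder trace (stopping at first violation):
  at node 5 with bounds (-inf, +inf): OK
  at node 49 with bounds (5, +inf): OK
  at node 6 with bounds (5, 49): OK
  at node 28 with bounds (6, 49): OK
  at node 7 with bounds (6, 28): OK
  at node 30 with bounds (28, 49): OK
  at node 34 with bounds (30, 49): OK
  at node 35 with bounds (49, +inf): VIOLATION
Node 35 violates its bound: not (49 < 35 < +inf).
Result: Not a valid BST


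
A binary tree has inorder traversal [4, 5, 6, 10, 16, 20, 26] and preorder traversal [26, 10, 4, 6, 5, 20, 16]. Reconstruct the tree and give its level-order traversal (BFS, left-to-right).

Inorder:  [4, 5, 6, 10, 16, 20, 26]
Preorder: [26, 10, 4, 6, 5, 20, 16]
Algorithm: preorder visits root first, so consume preorder in order;
for each root, split the current inorder slice at that value into
left-subtree inorder and right-subtree inorder, then recurse.
Recursive splits:
  root=26; inorder splits into left=[4, 5, 6, 10, 16, 20], right=[]
  root=10; inorder splits into left=[4, 5, 6], right=[16, 20]
  root=4; inorder splits into left=[], right=[5, 6]
  root=6; inorder splits into left=[5], right=[]
  root=5; inorder splits into left=[], right=[]
  root=20; inorder splits into left=[16], right=[]
  root=16; inorder splits into left=[], right=[]
Reconstructed level-order: [26, 10, 4, 20, 6, 16, 5]


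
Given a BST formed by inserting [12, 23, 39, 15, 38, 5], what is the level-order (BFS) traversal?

Tree insertion order: [12, 23, 39, 15, 38, 5]
Tree (level-order array): [12, 5, 23, None, None, 15, 39, None, None, 38]
BFS from the root, enqueuing left then right child of each popped node:
  queue [12] -> pop 12, enqueue [5, 23], visited so far: [12]
  queue [5, 23] -> pop 5, enqueue [none], visited so far: [12, 5]
  queue [23] -> pop 23, enqueue [15, 39], visited so far: [12, 5, 23]
  queue [15, 39] -> pop 15, enqueue [none], visited so far: [12, 5, 23, 15]
  queue [39] -> pop 39, enqueue [38], visited so far: [12, 5, 23, 15, 39]
  queue [38] -> pop 38, enqueue [none], visited so far: [12, 5, 23, 15, 39, 38]
Result: [12, 5, 23, 15, 39, 38]


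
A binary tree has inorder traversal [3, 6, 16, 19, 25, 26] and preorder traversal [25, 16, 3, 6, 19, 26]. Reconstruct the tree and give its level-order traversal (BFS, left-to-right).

Inorder:  [3, 6, 16, 19, 25, 26]
Preorder: [25, 16, 3, 6, 19, 26]
Algorithm: preorder visits root first, so consume preorder in order;
for each root, split the current inorder slice at that value into
left-subtree inorder and right-subtree inorder, then recurse.
Recursive splits:
  root=25; inorder splits into left=[3, 6, 16, 19], right=[26]
  root=16; inorder splits into left=[3, 6], right=[19]
  root=3; inorder splits into left=[], right=[6]
  root=6; inorder splits into left=[], right=[]
  root=19; inorder splits into left=[], right=[]
  root=26; inorder splits into left=[], right=[]
Reconstructed level-order: [25, 16, 26, 3, 19, 6]


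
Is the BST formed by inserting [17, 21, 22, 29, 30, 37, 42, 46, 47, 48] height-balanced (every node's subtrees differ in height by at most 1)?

Tree (level-order array): [17, None, 21, None, 22, None, 29, None, 30, None, 37, None, 42, None, 46, None, 47, None, 48]
Definition: a tree is height-balanced if, at every node, |h(left) - h(right)| <= 1 (empty subtree has height -1).
Bottom-up per-node check:
  node 48: h_left=-1, h_right=-1, diff=0 [OK], height=0
  node 47: h_left=-1, h_right=0, diff=1 [OK], height=1
  node 46: h_left=-1, h_right=1, diff=2 [FAIL (|-1-1|=2 > 1)], height=2
  node 42: h_left=-1, h_right=2, diff=3 [FAIL (|-1-2|=3 > 1)], height=3
  node 37: h_left=-1, h_right=3, diff=4 [FAIL (|-1-3|=4 > 1)], height=4
  node 30: h_left=-1, h_right=4, diff=5 [FAIL (|-1-4|=5 > 1)], height=5
  node 29: h_left=-1, h_right=5, diff=6 [FAIL (|-1-5|=6 > 1)], height=6
  node 22: h_left=-1, h_right=6, diff=7 [FAIL (|-1-6|=7 > 1)], height=7
  node 21: h_left=-1, h_right=7, diff=8 [FAIL (|-1-7|=8 > 1)], height=8
  node 17: h_left=-1, h_right=8, diff=9 [FAIL (|-1-8|=9 > 1)], height=9
Node 46 violates the condition: |-1 - 1| = 2 > 1.
Result: Not balanced


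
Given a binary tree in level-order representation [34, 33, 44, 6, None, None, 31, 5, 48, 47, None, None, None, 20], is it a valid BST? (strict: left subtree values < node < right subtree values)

Level-order array: [34, 33, 44, 6, None, None, 31, 5, 48, 47, None, None, None, 20]
Validate using subtree bounds (lo, hi): at each node, require lo < value < hi,
then recurse left with hi=value and right with lo=value.
Preorder trace (stopping at first violation):
  at node 34 with bounds (-inf, +inf): OK
  at node 33 with bounds (-inf, 34): OK
  at node 6 with bounds (-inf, 33): OK
  at node 5 with bounds (-inf, 6): OK
  at node 48 with bounds (6, 33): VIOLATION
Node 48 violates its bound: not (6 < 48 < 33).
Result: Not a valid BST


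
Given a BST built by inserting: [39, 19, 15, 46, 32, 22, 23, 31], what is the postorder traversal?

Tree insertion order: [39, 19, 15, 46, 32, 22, 23, 31]
Tree (level-order array): [39, 19, 46, 15, 32, None, None, None, None, 22, None, None, 23, None, 31]
Postorder traversal: [15, 31, 23, 22, 32, 19, 46, 39]


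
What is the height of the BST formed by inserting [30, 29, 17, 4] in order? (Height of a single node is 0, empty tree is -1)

Insertion order: [30, 29, 17, 4]
Tree (level-order array): [30, 29, None, 17, None, 4]
Compute height bottom-up (empty subtree = -1):
  height(4) = 1 + max(-1, -1) = 0
  height(17) = 1 + max(0, -1) = 1
  height(29) = 1 + max(1, -1) = 2
  height(30) = 1 + max(2, -1) = 3
Height = 3


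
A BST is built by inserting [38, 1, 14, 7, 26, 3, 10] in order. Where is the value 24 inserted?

Starting tree (level order): [38, 1, None, None, 14, 7, 26, 3, 10]
Insertion path: 38 -> 1 -> 14 -> 26
Result: insert 24 as left child of 26
Final tree (level order): [38, 1, None, None, 14, 7, 26, 3, 10, 24]


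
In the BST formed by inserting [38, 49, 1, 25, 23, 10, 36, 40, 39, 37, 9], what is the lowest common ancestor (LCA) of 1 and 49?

Tree insertion order: [38, 49, 1, 25, 23, 10, 36, 40, 39, 37, 9]
Tree (level-order array): [38, 1, 49, None, 25, 40, None, 23, 36, 39, None, 10, None, None, 37, None, None, 9]
In a BST, the LCA of p=1, q=49 is the first node v on the
root-to-leaf path with p <= v <= q (go left if both < v, right if both > v).
Walk from root:
  at 38: 1 <= 38 <= 49, this is the LCA
LCA = 38


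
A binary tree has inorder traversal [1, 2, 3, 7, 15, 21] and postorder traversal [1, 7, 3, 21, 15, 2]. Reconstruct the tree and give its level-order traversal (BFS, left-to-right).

Inorder:   [1, 2, 3, 7, 15, 21]
Postorder: [1, 7, 3, 21, 15, 2]
Algorithm: postorder visits root last, so walk postorder right-to-left;
each value is the root of the current inorder slice — split it at that
value, recurse on the right subtree first, then the left.
Recursive splits:
  root=2; inorder splits into left=[1], right=[3, 7, 15, 21]
  root=15; inorder splits into left=[3, 7], right=[21]
  root=21; inorder splits into left=[], right=[]
  root=3; inorder splits into left=[], right=[7]
  root=7; inorder splits into left=[], right=[]
  root=1; inorder splits into left=[], right=[]
Reconstructed level-order: [2, 1, 15, 3, 21, 7]


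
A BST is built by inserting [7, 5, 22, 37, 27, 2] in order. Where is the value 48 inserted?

Starting tree (level order): [7, 5, 22, 2, None, None, 37, None, None, 27]
Insertion path: 7 -> 22 -> 37
Result: insert 48 as right child of 37
Final tree (level order): [7, 5, 22, 2, None, None, 37, None, None, 27, 48]


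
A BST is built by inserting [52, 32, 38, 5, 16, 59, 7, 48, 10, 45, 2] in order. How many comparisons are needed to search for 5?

Search path for 5: 52 -> 32 -> 5
Found: True
Comparisons: 3


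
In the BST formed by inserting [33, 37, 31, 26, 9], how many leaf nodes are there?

Tree built from: [33, 37, 31, 26, 9]
Tree (level-order array): [33, 31, 37, 26, None, None, None, 9]
Rule: A leaf has 0 children.
Per-node child counts:
  node 33: 2 child(ren)
  node 31: 1 child(ren)
  node 26: 1 child(ren)
  node 9: 0 child(ren)
  node 37: 0 child(ren)
Matching nodes: [9, 37]
Count of leaf nodes: 2


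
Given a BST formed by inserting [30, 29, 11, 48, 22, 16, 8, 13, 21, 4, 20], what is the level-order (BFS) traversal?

Tree insertion order: [30, 29, 11, 48, 22, 16, 8, 13, 21, 4, 20]
Tree (level-order array): [30, 29, 48, 11, None, None, None, 8, 22, 4, None, 16, None, None, None, 13, 21, None, None, 20]
BFS from the root, enqueuing left then right child of each popped node:
  queue [30] -> pop 30, enqueue [29, 48], visited so far: [30]
  queue [29, 48] -> pop 29, enqueue [11], visited so far: [30, 29]
  queue [48, 11] -> pop 48, enqueue [none], visited so far: [30, 29, 48]
  queue [11] -> pop 11, enqueue [8, 22], visited so far: [30, 29, 48, 11]
  queue [8, 22] -> pop 8, enqueue [4], visited so far: [30, 29, 48, 11, 8]
  queue [22, 4] -> pop 22, enqueue [16], visited so far: [30, 29, 48, 11, 8, 22]
  queue [4, 16] -> pop 4, enqueue [none], visited so far: [30, 29, 48, 11, 8, 22, 4]
  queue [16] -> pop 16, enqueue [13, 21], visited so far: [30, 29, 48, 11, 8, 22, 4, 16]
  queue [13, 21] -> pop 13, enqueue [none], visited so far: [30, 29, 48, 11, 8, 22, 4, 16, 13]
  queue [21] -> pop 21, enqueue [20], visited so far: [30, 29, 48, 11, 8, 22, 4, 16, 13, 21]
  queue [20] -> pop 20, enqueue [none], visited so far: [30, 29, 48, 11, 8, 22, 4, 16, 13, 21, 20]
Result: [30, 29, 48, 11, 8, 22, 4, 16, 13, 21, 20]


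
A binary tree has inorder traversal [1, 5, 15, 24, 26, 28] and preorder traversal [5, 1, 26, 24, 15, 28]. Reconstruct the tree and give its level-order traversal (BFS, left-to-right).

Inorder:  [1, 5, 15, 24, 26, 28]
Preorder: [5, 1, 26, 24, 15, 28]
Algorithm: preorder visits root first, so consume preorder in order;
for each root, split the current inorder slice at that value into
left-subtree inorder and right-subtree inorder, then recurse.
Recursive splits:
  root=5; inorder splits into left=[1], right=[15, 24, 26, 28]
  root=1; inorder splits into left=[], right=[]
  root=26; inorder splits into left=[15, 24], right=[28]
  root=24; inorder splits into left=[15], right=[]
  root=15; inorder splits into left=[], right=[]
  root=28; inorder splits into left=[], right=[]
Reconstructed level-order: [5, 1, 26, 24, 28, 15]
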